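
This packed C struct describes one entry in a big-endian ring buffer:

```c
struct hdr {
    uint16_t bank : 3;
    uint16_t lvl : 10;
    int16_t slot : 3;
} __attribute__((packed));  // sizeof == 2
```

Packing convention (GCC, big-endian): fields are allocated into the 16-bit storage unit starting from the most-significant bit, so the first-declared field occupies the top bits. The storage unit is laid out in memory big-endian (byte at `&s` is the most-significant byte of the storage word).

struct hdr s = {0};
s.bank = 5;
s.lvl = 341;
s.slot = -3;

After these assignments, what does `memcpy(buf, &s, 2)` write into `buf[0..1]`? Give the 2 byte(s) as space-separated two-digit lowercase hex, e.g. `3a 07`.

aa ad

[13+:3] bank=5 & 0x7 = 0x5; word=0xa000
[3+:10] lvl=341 & 0x3ff = 0x155; word=0xaaa8
[0+:3] slot=-3 & 0x7 = 0x5; word=0xaaad
word = 0xaaad → big-endian bytes:
  [0]=0xaa  [1]=0xad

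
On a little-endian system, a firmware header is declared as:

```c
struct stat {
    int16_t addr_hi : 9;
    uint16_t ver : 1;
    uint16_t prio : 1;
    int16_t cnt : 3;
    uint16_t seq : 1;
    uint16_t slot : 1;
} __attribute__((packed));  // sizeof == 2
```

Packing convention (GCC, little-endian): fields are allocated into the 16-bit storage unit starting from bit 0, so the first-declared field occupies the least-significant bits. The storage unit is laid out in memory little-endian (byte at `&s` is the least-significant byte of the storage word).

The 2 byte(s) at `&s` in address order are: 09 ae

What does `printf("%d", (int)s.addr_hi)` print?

[0]=0x09 [1]=0xae (little-endian) → word 0xae09
addr_hi:9 @ bit 0 → (0xae09>>0)&0x1ff = 0x9  ←
ver:1 @ bit 9 → (0xae09>>9)&0x1 = 0x1
prio:1 @ bit 10 → (0xae09>>10)&0x1 = 0x1
cnt:3 @ bit 11 → (0xae09>>11)&0x7 = 0x5
seq:1 @ bit 14 → (0xae09>>14)&0x1 = 0x0
slot:1 @ bit 15 → (0xae09>>15)&0x1 = 0x1
addr_hi signed 9b, MSB=0: value = 9

9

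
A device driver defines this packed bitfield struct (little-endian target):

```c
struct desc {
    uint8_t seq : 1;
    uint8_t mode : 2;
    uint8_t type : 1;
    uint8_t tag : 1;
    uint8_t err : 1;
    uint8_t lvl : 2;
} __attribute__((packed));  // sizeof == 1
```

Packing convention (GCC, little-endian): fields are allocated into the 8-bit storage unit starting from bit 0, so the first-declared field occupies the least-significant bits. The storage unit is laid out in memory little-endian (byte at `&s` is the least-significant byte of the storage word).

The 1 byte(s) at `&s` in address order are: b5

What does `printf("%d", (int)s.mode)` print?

[0]=0xb5 (little-endian) → word 0xb5
seq [0+:1] = (word>>0) & 0x1 = 1
mode [1+:2] = (word>>1) & 0x3 = 2  ←
type [3+:1] = (word>>3) & 0x1 = 0
tag [4+:1] = (word>>4) & 0x1 = 1
err [5+:1] = (word>>5) & 0x1 = 1
lvl [6+:2] = (word>>6) & 0x3 = 2

2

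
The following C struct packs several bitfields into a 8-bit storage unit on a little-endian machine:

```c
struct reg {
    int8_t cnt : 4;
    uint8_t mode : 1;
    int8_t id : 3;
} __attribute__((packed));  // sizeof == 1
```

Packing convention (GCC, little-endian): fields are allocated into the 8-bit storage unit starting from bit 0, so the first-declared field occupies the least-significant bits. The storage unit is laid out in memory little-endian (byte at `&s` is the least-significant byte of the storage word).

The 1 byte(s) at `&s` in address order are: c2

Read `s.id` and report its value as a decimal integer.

[0]=0xc2 (little-endian) → word 0xc2
cnt:4 @ bit 0 → (0xc2>>0)&0xf = 0x2
mode:1 @ bit 4 → (0xc2>>4)&0x1 = 0x0
id:3 @ bit 5 → (0xc2>>5)&0x7 = 0x6  ←
id signed 3b, MSB=1: 6 - 8 = -2

-2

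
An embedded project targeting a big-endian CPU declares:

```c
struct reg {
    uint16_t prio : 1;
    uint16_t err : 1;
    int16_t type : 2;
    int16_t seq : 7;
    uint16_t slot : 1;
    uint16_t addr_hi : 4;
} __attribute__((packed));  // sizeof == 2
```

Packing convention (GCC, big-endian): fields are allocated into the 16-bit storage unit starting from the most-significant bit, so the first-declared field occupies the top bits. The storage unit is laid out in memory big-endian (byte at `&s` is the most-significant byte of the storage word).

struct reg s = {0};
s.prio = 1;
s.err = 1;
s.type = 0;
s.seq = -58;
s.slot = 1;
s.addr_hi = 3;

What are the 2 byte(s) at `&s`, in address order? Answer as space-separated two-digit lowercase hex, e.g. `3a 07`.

c8 d3

prio (1b) val=1 bits=0x1 at bit 15: 0x8000
err (1b) val=1 bits=0x1 at bit 14: 0xc000
type (2b) val=0 bits=0x0 at bit 12: 0xc000
seq (7b) val=-58 bits=0x46 at bit 5: 0xc8c0
slot (1b) val=1 bits=0x1 at bit 4: 0xc8d0
addr_hi (4b) val=3 bits=0x3 at bit 0: 0xc8d3
word = 0xc8d3 → big-endian bytes:
  [0]=0xc8  [1]=0xd3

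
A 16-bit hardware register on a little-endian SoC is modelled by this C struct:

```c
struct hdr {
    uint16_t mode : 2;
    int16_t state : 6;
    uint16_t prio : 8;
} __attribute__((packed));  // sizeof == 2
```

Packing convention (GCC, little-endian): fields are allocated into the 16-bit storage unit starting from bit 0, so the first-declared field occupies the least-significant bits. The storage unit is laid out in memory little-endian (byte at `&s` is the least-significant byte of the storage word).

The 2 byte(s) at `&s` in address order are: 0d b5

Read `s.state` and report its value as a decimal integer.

[0]=0x0d [1]=0xb5 (little-endian) → word 0xb50d
mode:2 @ bit 0 → (0xb50d>>0)&0x3 = 0x1
state:6 @ bit 2 → (0xb50d>>2)&0x3f = 0x3  ←
prio:8 @ bit 8 → (0xb50d>>8)&0xff = 0xb5
state signed 6b, MSB=0: value = 3

3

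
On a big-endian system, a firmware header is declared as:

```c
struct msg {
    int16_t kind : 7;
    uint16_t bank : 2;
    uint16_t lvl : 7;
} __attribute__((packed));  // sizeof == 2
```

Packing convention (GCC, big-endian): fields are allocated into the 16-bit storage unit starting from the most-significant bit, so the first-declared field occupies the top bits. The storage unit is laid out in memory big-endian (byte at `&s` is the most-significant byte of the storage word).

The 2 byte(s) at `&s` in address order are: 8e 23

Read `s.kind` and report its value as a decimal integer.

[0]=0x8e [1]=0x23 (big-endian) → word 0x8e23
kind:7 @ bit 9 → (0x8e23>>9)&0x7f = 0x47  ←
bank:2 @ bit 7 → (0x8e23>>7)&0x3 = 0x0
lvl:7 @ bit 0 → (0x8e23>>0)&0x7f = 0x23
kind signed 7b, MSB=1: 71 - 128 = -57

-57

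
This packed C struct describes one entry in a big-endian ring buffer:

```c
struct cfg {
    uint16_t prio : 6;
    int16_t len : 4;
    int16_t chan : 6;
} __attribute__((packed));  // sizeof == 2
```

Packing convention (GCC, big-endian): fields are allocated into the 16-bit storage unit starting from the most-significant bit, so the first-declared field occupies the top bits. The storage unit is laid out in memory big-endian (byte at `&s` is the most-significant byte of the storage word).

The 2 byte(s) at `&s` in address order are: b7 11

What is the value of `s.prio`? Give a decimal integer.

45

[0]=0xb7 [1]=0x11 (big-endian) → word 0xb711
prio:6 @ bit 10 → (0xb711>>10)&0x3f = 0x2d  ←
len:4 @ bit 6 → (0xb711>>6)&0xf = 0xc
chan:6 @ bit 0 → (0xb711>>0)&0x3f = 0x11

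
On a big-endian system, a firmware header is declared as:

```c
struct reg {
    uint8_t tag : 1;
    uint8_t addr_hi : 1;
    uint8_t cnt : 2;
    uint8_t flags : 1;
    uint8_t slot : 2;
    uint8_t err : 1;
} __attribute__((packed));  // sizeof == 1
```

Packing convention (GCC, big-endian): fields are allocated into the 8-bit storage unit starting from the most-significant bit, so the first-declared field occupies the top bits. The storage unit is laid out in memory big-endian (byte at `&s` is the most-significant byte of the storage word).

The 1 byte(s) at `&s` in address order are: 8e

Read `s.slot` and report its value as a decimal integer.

[0]=0x8e (big-endian) → word 0x8e
tag:1 @ bit 7 → (0x8e>>7)&0x1 = 0x1
addr_hi:1 @ bit 6 → (0x8e>>6)&0x1 = 0x0
cnt:2 @ bit 4 → (0x8e>>4)&0x3 = 0x0
flags:1 @ bit 3 → (0x8e>>3)&0x1 = 0x1
slot:2 @ bit 1 → (0x8e>>1)&0x3 = 0x3  ←
err:1 @ bit 0 → (0x8e>>0)&0x1 = 0x0

3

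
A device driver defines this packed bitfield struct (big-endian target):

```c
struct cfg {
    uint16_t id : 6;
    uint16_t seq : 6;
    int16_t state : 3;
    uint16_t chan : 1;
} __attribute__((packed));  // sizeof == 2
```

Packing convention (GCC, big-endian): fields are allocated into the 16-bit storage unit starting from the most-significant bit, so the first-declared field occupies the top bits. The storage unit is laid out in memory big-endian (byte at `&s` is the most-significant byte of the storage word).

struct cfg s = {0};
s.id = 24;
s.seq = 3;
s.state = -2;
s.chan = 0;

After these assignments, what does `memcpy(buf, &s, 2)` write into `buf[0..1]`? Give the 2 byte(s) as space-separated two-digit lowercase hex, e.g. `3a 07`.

[10+:6] id=24 & 0x3f = 0x18; word=0x6000
[4+:6] seq=3 & 0x3f = 0x3; word=0x6030
[1+:3] state=-2 & 0x7 = 0x6; word=0x603c
[0+:1] chan=0 & 0x1 = 0x0; word=0x603c
word = 0x603c → big-endian bytes:
  [0]=0x60  [1]=0x3c

60 3c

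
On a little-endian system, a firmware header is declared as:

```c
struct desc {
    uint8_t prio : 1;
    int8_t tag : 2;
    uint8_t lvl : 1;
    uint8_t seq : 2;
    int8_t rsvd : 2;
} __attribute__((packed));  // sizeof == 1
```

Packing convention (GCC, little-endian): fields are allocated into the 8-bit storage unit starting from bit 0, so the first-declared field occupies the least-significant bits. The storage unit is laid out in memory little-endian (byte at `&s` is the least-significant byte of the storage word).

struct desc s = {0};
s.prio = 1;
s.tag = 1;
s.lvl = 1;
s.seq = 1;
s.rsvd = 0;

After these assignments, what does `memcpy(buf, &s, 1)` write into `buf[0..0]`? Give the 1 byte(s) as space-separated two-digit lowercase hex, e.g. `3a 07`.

1b

[0+:1] prio=1 & 0x1 = 0x1; word=0x01
[1+:2] tag=1 & 0x3 = 0x1; word=0x03
[3+:1] lvl=1 & 0x1 = 0x1; word=0x0b
[4+:2] seq=1 & 0x3 = 0x1; word=0x1b
[6+:2] rsvd=0 & 0x3 = 0x0; word=0x1b
word = 0x1b → little-endian bytes:
  [0]=0x1b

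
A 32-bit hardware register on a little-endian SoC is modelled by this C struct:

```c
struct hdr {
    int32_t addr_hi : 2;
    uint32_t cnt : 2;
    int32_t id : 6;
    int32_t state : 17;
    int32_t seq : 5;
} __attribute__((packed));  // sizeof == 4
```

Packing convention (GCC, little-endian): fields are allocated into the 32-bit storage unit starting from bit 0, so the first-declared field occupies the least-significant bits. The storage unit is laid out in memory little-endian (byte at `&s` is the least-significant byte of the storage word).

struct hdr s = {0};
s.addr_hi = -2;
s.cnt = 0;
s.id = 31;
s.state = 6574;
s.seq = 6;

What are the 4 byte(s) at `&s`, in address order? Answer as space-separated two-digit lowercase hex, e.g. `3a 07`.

f2 b9 66 30

addr_hi:2 = -2 → 0x2 << 0 → word 0x00000002
cnt:2 = 0 → 0x0 << 2 → word 0x00000002
id:6 = 31 → 0x1f << 4 → word 0x000001f2
state:17 = 6574 → 0x19ae << 10 → word 0x0066b9f2
seq:5 = 6 → 0x6 << 27 → word 0x3066b9f2
word = 0x3066b9f2 → little-endian bytes:
  [0]=0xf2  [1]=0xb9  [2]=0x66  [3]=0x30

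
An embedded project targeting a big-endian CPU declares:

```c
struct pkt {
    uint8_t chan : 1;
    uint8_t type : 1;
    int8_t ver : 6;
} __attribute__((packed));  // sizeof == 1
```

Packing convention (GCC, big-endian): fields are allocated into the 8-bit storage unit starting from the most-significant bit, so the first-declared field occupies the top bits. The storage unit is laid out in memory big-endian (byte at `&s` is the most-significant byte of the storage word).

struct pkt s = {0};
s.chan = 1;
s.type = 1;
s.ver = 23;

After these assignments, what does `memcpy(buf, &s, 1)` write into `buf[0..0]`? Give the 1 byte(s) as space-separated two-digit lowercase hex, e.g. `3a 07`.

d7

[7+:1] chan=1 & 0x1 = 0x1; word=0x80
[6+:1] type=1 & 0x1 = 0x1; word=0xc0
[0+:6] ver=23 & 0x3f = 0x17; word=0xd7
word = 0xd7 → big-endian bytes:
  [0]=0xd7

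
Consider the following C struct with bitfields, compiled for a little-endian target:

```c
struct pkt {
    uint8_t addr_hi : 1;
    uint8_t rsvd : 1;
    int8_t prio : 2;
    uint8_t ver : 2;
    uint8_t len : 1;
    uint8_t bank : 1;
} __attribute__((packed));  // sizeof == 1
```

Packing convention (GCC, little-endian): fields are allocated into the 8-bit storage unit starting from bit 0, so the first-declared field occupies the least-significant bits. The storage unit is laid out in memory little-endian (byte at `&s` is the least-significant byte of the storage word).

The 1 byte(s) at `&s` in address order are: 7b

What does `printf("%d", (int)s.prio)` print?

[0]=0x7b (little-endian) → word 0x7b
addr_hi:1 @ bit 0 → (0x7b>>0)&0x1 = 0x1
rsvd:1 @ bit 1 → (0x7b>>1)&0x1 = 0x1
prio:2 @ bit 2 → (0x7b>>2)&0x3 = 0x2  ←
ver:2 @ bit 4 → (0x7b>>4)&0x3 = 0x3
len:1 @ bit 6 → (0x7b>>6)&0x1 = 0x1
bank:1 @ bit 7 → (0x7b>>7)&0x1 = 0x0
prio signed 2b, MSB=1: 2 - 4 = -2

-2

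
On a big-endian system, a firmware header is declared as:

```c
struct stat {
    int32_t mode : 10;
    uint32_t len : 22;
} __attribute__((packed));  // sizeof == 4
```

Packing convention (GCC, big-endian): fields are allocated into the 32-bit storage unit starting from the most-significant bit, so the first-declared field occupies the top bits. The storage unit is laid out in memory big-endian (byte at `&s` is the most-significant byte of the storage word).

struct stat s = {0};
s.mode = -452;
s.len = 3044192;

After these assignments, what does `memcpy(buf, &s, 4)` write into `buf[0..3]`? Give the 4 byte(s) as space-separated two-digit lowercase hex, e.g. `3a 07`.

8f 2e 73 60

[22+:10] mode=-452 & 0x3ff = 0x23c; word=0x8f000000
[0+:22] len=3044192 & 0x3fffff = 0x2e7360; word=0x8f2e7360
word = 0x8f2e7360 → big-endian bytes:
  [0]=0x8f  [1]=0x2e  [2]=0x73  [3]=0x60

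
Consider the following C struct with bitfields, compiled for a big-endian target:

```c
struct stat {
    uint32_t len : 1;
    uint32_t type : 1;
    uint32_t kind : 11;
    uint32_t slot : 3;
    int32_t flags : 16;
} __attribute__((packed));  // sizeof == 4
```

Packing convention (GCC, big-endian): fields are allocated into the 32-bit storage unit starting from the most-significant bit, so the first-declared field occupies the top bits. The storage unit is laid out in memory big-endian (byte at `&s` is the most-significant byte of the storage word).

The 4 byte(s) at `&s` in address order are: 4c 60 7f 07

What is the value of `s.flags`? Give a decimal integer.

32519

[0]=0x4c [1]=0x60 [2]=0x7f [3]=0x07 (big-endian) → word 0x4c607f07
len [31+:1] = (word>>31) & 0x1 = 0
type [30+:1] = (word>>30) & 0x1 = 1
kind [19+:11] = (word>>19) & 0x7ff = 396
slot [16+:3] = (word>>16) & 0x7 = 0
flags [0+:16] = (word>>0) & 0xffff = 32519  ←
flags signed 16b, MSB=0: value = 32519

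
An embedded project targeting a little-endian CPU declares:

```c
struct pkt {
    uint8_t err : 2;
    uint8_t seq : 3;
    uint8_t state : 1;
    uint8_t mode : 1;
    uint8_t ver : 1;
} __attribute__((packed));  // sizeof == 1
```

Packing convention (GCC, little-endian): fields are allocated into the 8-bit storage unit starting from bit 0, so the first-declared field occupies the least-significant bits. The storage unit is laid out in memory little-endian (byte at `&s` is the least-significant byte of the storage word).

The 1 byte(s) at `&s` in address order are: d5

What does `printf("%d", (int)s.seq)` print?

5

[0]=0xd5 (little-endian) → word 0xd5
err [0+:2] = (word>>0) & 0x3 = 1
seq [2+:3] = (word>>2) & 0x7 = 5  ←
state [5+:1] = (word>>5) & 0x1 = 0
mode [6+:1] = (word>>6) & 0x1 = 1
ver [7+:1] = (word>>7) & 0x1 = 1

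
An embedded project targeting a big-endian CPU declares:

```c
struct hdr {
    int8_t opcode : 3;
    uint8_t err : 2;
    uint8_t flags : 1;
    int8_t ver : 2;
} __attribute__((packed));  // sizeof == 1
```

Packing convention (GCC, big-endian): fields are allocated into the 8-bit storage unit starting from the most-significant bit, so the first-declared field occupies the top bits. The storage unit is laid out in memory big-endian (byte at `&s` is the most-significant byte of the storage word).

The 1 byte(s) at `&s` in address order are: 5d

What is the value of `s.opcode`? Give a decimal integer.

2

[0]=0x5d (big-endian) → word 0x5d
opcode [5+:3] = (word>>5) & 0x7 = 2  ←
err [3+:2] = (word>>3) & 0x3 = 3
flags [2+:1] = (word>>2) & 0x1 = 1
ver [0+:2] = (word>>0) & 0x3 = 1
opcode signed 3b, MSB=0: value = 2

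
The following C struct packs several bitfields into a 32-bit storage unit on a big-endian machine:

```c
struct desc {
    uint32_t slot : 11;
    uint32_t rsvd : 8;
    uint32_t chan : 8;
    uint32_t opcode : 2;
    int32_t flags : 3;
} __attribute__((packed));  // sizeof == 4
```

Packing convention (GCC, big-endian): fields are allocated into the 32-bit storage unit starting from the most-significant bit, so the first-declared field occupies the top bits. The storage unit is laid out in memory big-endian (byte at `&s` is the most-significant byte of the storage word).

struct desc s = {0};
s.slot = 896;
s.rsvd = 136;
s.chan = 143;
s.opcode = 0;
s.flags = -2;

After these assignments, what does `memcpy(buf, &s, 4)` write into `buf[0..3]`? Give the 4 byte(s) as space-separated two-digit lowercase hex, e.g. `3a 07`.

70 11 11 e6

slot:11 = 896 → 0x380 << 21 → word 0x70000000
rsvd:8 = 136 → 0x88 << 13 → word 0x70110000
chan:8 = 143 → 0x8f << 5 → word 0x701111e0
opcode:2 = 0 → 0x0 << 3 → word 0x701111e0
flags:3 = -2 → 0x6 << 0 → word 0x701111e6
word = 0x701111e6 → big-endian bytes:
  [0]=0x70  [1]=0x11  [2]=0x11  [3]=0xe6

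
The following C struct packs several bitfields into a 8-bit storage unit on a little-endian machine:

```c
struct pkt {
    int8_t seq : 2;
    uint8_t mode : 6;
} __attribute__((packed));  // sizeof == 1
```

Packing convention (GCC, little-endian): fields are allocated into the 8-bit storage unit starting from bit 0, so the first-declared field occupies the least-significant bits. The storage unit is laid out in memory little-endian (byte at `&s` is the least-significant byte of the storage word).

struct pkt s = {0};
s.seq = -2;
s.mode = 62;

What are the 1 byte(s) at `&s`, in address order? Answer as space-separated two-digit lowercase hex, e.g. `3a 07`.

fa

[0+:2] seq=-2 & 0x3 = 0x2; word=0x02
[2+:6] mode=62 & 0x3f = 0x3e; word=0xfa
word = 0xfa → little-endian bytes:
  [0]=0xfa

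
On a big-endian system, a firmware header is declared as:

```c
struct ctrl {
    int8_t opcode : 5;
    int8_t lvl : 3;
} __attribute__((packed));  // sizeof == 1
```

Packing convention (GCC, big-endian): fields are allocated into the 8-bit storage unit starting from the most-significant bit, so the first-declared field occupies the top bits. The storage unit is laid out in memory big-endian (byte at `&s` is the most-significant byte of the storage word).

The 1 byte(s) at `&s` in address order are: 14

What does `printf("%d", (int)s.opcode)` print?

[0]=0x14 (big-endian) → word 0x14
opcode:5 @ bit 3 → (0x14>>3)&0x1f = 0x2  ←
lvl:3 @ bit 0 → (0x14>>0)&0x7 = 0x4
opcode signed 5b, MSB=0: value = 2

2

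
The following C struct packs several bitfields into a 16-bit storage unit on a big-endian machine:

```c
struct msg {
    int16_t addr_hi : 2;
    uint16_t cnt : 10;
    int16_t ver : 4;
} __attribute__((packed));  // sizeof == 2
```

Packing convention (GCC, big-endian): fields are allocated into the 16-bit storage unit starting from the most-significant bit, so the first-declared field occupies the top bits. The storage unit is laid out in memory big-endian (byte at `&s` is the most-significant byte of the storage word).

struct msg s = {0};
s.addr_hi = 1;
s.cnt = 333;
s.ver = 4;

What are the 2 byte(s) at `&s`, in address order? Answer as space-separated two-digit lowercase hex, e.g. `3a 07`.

addr_hi:2 = 1 → 0x1 << 14 → word 0x4000
cnt:10 = 333 → 0x14d << 4 → word 0x54d0
ver:4 = 4 → 0x4 << 0 → word 0x54d4
word = 0x54d4 → big-endian bytes:
  [0]=0x54  [1]=0xd4

54 d4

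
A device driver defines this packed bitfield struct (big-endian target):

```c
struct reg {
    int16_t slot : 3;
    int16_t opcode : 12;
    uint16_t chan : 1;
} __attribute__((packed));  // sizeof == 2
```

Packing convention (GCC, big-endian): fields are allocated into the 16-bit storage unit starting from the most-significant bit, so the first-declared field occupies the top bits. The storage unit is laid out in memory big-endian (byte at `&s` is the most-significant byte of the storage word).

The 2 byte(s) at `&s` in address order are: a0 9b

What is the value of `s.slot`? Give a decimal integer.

[0]=0xa0 [1]=0x9b (big-endian) → word 0xa09b
slot:3 @ bit 13 → (0xa09b>>13)&0x7 = 0x5  ←
opcode:12 @ bit 1 → (0xa09b>>1)&0xfff = 0x4d
chan:1 @ bit 0 → (0xa09b>>0)&0x1 = 0x1
slot signed 3b, MSB=1: 5 - 8 = -3

-3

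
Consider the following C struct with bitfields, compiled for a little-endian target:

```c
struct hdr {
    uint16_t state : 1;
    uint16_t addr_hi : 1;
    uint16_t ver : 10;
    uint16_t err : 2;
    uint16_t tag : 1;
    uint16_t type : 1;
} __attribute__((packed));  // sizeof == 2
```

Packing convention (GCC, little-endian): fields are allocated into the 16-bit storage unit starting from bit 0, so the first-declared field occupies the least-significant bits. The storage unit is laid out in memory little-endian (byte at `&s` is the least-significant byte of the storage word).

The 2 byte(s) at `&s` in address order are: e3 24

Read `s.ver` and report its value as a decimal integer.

312

[0]=0xe3 [1]=0x24 (little-endian) → word 0x24e3
state:1 @ bit 0 → (0x24e3>>0)&0x1 = 0x1
addr_hi:1 @ bit 1 → (0x24e3>>1)&0x1 = 0x1
ver:10 @ bit 2 → (0x24e3>>2)&0x3ff = 0x138  ←
err:2 @ bit 12 → (0x24e3>>12)&0x3 = 0x2
tag:1 @ bit 14 → (0x24e3>>14)&0x1 = 0x0
type:1 @ bit 15 → (0x24e3>>15)&0x1 = 0x0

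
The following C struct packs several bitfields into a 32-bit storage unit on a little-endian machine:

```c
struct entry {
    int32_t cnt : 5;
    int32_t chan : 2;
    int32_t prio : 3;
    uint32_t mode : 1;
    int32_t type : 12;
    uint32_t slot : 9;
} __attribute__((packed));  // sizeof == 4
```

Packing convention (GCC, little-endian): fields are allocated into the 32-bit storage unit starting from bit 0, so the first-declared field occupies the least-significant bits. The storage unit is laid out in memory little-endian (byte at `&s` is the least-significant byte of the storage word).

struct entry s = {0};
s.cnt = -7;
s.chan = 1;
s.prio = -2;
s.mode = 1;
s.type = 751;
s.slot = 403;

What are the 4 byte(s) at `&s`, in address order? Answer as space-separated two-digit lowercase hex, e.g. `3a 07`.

39 7f 97 c9

[0+:5] cnt=-7 & 0x1f = 0x19; word=0x00000019
[5+:2] chan=1 & 0x3 = 0x1; word=0x00000039
[7+:3] prio=-2 & 0x7 = 0x6; word=0x00000339
[10+:1] mode=1 & 0x1 = 0x1; word=0x00000739
[11+:12] type=751 & 0xfff = 0x2ef; word=0x00177f39
[23+:9] slot=403 & 0x1ff = 0x193; word=0xc9977f39
word = 0xc9977f39 → little-endian bytes:
  [0]=0x39  [1]=0x7f  [2]=0x97  [3]=0xc9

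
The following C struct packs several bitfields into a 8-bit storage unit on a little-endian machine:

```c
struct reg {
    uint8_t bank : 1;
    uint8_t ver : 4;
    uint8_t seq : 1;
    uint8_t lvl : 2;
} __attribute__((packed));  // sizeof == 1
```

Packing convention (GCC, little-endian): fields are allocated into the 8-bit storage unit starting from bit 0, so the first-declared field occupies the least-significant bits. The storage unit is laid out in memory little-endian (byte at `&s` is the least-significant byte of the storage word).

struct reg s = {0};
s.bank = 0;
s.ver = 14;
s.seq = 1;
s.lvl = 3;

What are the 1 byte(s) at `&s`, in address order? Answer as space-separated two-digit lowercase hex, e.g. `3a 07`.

fc

bank (1b) val=0 bits=0x0 at bit 0: 0x00
ver (4b) val=14 bits=0xe at bit 1: 0x1c
seq (1b) val=1 bits=0x1 at bit 5: 0x3c
lvl (2b) val=3 bits=0x3 at bit 6: 0xfc
word = 0xfc → little-endian bytes:
  [0]=0xfc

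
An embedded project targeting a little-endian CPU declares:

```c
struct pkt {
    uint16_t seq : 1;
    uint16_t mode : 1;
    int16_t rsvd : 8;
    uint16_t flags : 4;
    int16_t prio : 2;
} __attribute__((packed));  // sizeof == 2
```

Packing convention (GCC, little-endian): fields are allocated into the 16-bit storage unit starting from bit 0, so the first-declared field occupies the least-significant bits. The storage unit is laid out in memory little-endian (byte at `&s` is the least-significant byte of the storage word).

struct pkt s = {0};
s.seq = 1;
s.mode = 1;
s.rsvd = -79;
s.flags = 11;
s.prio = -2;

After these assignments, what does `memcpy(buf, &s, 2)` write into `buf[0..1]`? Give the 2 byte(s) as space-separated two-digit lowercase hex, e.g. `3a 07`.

seq:1 = 1 → 0x1 << 0 → word 0x0001
mode:1 = 1 → 0x1 << 1 → word 0x0003
rsvd:8 = -79 → 0xb1 << 2 → word 0x02c7
flags:4 = 11 → 0xb << 10 → word 0x2ec7
prio:2 = -2 → 0x2 << 14 → word 0xaec7
word = 0xaec7 → little-endian bytes:
  [0]=0xc7  [1]=0xae

c7 ae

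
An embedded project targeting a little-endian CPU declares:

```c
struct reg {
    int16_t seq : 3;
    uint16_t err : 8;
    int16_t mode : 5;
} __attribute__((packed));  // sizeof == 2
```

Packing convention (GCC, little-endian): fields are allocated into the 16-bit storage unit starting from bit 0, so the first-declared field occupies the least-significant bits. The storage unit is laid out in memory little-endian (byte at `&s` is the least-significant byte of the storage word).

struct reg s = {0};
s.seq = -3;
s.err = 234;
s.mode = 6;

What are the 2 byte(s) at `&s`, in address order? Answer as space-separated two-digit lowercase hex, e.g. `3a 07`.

55 37

seq (3b) val=-3 bits=0x5 at bit 0: 0x0005
err (8b) val=234 bits=0xea at bit 3: 0x0755
mode (5b) val=6 bits=0x6 at bit 11: 0x3755
word = 0x3755 → little-endian bytes:
  [0]=0x55  [1]=0x37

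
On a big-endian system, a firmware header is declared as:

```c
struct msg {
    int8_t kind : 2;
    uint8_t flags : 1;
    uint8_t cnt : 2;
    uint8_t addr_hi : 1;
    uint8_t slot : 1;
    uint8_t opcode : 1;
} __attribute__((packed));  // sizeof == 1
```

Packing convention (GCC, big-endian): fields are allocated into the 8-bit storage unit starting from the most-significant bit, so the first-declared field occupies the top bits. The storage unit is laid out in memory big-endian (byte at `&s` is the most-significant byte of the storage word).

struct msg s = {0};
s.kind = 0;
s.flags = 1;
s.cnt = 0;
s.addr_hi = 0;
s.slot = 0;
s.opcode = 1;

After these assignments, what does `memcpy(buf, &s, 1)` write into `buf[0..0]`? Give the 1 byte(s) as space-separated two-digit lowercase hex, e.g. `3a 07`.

[6+:2] kind=0 & 0x3 = 0x0; word=0x00
[5+:1] flags=1 & 0x1 = 0x1; word=0x20
[3+:2] cnt=0 & 0x3 = 0x0; word=0x20
[2+:1] addr_hi=0 & 0x1 = 0x0; word=0x20
[1+:1] slot=0 & 0x1 = 0x0; word=0x20
[0+:1] opcode=1 & 0x1 = 0x1; word=0x21
word = 0x21 → big-endian bytes:
  [0]=0x21

21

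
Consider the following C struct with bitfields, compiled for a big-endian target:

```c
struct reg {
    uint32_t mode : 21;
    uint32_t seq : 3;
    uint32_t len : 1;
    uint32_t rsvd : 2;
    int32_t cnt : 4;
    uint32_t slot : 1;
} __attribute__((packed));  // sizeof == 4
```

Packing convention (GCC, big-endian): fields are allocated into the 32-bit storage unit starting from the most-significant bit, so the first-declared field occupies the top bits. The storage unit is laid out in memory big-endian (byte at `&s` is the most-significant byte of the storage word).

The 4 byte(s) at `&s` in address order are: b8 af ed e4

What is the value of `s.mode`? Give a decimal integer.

[0]=0xb8 [1]=0xaf [2]=0xed [3]=0xe4 (big-endian) → word 0xb8afede4
mode [11+:21] = (word>>11) & 0x1fffff = 1512957  ←
seq [8+:3] = (word>>8) & 0x7 = 5
len [7+:1] = (word>>7) & 0x1 = 1
rsvd [5+:2] = (word>>5) & 0x3 = 3
cnt [1+:4] = (word>>1) & 0xf = 2
slot [0+:1] = (word>>0) & 0x1 = 0

1512957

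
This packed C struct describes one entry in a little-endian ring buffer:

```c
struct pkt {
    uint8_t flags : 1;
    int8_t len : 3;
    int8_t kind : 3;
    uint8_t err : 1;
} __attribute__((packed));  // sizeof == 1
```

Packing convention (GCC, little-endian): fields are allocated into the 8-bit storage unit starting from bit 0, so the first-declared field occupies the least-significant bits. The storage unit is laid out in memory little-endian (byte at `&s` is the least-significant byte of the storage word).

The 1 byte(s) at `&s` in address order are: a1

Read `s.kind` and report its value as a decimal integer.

2

[0]=0xa1 (little-endian) → word 0xa1
flags [0+:1] = (word>>0) & 0x1 = 1
len [1+:3] = (word>>1) & 0x7 = 0
kind [4+:3] = (word>>4) & 0x7 = 2  ←
err [7+:1] = (word>>7) & 0x1 = 1
kind signed 3b, MSB=0: value = 2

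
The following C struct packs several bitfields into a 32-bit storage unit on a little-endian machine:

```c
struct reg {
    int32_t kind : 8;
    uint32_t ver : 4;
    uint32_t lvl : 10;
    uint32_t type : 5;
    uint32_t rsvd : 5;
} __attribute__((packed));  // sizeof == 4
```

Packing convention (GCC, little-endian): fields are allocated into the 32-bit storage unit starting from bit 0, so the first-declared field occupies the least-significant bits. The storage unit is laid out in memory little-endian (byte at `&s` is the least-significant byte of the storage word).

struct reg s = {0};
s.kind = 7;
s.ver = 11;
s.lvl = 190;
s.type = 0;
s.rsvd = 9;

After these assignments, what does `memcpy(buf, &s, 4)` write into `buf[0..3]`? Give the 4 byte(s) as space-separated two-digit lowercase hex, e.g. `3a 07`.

kind (8b) val=7 bits=0x7 at bit 0: 0x00000007
ver (4b) val=11 bits=0xb at bit 8: 0x00000b07
lvl (10b) val=190 bits=0xbe at bit 12: 0x000beb07
type (5b) val=0 bits=0x0 at bit 22: 0x000beb07
rsvd (5b) val=9 bits=0x9 at bit 27: 0x480beb07
word = 0x480beb07 → little-endian bytes:
  [0]=0x07  [1]=0xeb  [2]=0x0b  [3]=0x48

07 eb 0b 48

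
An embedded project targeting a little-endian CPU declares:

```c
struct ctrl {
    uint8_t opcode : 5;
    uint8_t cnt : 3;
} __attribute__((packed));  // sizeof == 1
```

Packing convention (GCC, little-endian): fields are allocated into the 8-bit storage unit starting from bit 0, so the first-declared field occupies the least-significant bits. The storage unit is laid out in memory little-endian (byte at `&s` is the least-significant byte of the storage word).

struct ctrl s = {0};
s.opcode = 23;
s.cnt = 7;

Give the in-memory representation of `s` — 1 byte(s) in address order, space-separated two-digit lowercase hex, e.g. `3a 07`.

f7

opcode:5 = 23 → 0x17 << 0 → word 0x17
cnt:3 = 7 → 0x7 << 5 → word 0xf7
word = 0xf7 → little-endian bytes:
  [0]=0xf7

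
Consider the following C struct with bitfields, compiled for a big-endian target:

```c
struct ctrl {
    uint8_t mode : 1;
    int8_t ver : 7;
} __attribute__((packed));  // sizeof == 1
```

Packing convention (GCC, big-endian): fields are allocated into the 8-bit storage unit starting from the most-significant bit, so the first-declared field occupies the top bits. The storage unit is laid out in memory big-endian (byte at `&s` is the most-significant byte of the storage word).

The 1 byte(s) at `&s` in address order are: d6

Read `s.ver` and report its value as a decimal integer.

[0]=0xd6 (big-endian) → word 0xd6
mode:1 @ bit 7 → (0xd6>>7)&0x1 = 0x1
ver:7 @ bit 0 → (0xd6>>0)&0x7f = 0x56  ←
ver signed 7b, MSB=1: 86 - 128 = -42

-42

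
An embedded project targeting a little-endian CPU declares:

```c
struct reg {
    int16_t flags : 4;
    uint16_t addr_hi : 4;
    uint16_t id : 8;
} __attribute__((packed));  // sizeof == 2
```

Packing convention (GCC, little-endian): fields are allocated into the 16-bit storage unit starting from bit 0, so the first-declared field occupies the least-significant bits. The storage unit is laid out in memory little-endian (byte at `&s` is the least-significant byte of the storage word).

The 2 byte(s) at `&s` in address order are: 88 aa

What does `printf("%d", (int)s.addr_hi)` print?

8

[0]=0x88 [1]=0xaa (little-endian) → word 0xaa88
flags [0+:4] = (word>>0) & 0xf = 8
addr_hi [4+:4] = (word>>4) & 0xf = 8  ←
id [8+:8] = (word>>8) & 0xff = 170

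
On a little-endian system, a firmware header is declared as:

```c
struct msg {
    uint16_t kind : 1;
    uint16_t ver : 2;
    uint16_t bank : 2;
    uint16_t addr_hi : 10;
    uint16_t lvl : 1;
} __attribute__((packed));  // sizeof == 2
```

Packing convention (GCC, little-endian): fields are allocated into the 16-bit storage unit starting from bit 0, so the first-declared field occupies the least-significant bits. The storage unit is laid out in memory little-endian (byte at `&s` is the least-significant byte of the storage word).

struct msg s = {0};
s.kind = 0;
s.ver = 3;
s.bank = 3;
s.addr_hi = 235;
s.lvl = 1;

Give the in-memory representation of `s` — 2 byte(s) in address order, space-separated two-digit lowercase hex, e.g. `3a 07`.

kind (1b) val=0 bits=0x0 at bit 0: 0x0000
ver (2b) val=3 bits=0x3 at bit 1: 0x0006
bank (2b) val=3 bits=0x3 at bit 3: 0x001e
addr_hi (10b) val=235 bits=0xeb at bit 5: 0x1d7e
lvl (1b) val=1 bits=0x1 at bit 15: 0x9d7e
word = 0x9d7e → little-endian bytes:
  [0]=0x7e  [1]=0x9d

7e 9d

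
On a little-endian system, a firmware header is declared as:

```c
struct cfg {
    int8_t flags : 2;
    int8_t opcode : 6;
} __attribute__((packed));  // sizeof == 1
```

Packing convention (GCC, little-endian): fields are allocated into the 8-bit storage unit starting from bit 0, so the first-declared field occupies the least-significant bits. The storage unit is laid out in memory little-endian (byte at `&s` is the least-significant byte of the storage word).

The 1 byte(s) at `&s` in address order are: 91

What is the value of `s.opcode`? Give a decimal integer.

-28

[0]=0x91 (little-endian) → word 0x91
flags [0+:2] = (word>>0) & 0x3 = 1
opcode [2+:6] = (word>>2) & 0x3f = 36  ←
opcode signed 6b, MSB=1: 36 - 64 = -28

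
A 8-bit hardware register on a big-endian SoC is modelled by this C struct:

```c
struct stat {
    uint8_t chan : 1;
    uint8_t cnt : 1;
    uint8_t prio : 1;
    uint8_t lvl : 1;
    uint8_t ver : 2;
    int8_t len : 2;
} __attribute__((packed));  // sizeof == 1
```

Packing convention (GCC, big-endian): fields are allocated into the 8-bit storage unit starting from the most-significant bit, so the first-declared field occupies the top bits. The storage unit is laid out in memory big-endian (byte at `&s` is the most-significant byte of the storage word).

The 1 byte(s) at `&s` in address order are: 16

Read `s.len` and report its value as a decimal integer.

-2

[0]=0x16 (big-endian) → word 0x16
chan [7+:1] = (word>>7) & 0x1 = 0
cnt [6+:1] = (word>>6) & 0x1 = 0
prio [5+:1] = (word>>5) & 0x1 = 0
lvl [4+:1] = (word>>4) & 0x1 = 1
ver [2+:2] = (word>>2) & 0x3 = 1
len [0+:2] = (word>>0) & 0x3 = 2  ←
len signed 2b, MSB=1: 2 - 4 = -2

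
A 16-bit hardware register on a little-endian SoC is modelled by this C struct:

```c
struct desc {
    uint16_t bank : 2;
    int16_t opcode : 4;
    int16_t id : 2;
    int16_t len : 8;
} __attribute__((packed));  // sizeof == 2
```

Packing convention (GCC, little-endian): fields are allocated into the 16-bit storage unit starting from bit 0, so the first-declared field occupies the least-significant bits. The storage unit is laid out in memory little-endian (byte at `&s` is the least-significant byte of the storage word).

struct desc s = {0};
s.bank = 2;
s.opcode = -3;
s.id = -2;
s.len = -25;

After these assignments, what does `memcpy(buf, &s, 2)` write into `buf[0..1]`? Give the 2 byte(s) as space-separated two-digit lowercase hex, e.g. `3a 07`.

[0+:2] bank=2 & 0x3 = 0x2; word=0x0002
[2+:4] opcode=-3 & 0xf = 0xd; word=0x0036
[6+:2] id=-2 & 0x3 = 0x2; word=0x00b6
[8+:8] len=-25 & 0xff = 0xe7; word=0xe7b6
word = 0xe7b6 → little-endian bytes:
  [0]=0xb6  [1]=0xe7

b6 e7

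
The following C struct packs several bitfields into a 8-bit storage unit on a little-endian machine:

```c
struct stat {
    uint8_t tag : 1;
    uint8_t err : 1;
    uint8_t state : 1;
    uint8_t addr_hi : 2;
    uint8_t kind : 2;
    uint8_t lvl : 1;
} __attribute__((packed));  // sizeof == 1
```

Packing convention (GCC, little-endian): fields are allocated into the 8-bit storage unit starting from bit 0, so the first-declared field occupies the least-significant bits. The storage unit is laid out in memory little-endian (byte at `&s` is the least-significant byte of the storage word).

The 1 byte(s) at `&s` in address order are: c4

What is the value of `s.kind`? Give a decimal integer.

2

[0]=0xc4 (little-endian) → word 0xc4
tag [0+:1] = (word>>0) & 0x1 = 0
err [1+:1] = (word>>1) & 0x1 = 0
state [2+:1] = (word>>2) & 0x1 = 1
addr_hi [3+:2] = (word>>3) & 0x3 = 0
kind [5+:2] = (word>>5) & 0x3 = 2  ←
lvl [7+:1] = (word>>7) & 0x1 = 1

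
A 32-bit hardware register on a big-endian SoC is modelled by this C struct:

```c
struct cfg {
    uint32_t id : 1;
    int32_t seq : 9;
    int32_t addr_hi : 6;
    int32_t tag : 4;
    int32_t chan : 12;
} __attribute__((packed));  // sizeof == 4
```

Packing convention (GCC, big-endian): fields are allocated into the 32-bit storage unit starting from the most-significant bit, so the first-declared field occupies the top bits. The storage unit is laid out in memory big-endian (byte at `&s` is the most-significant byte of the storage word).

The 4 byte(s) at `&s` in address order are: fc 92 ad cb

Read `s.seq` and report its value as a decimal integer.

[0]=0xfc [1]=0x92 [2]=0xad [3]=0xcb (big-endian) → word 0xfc92adcb
id [31+:1] = (word>>31) & 0x1 = 1
seq [22+:9] = (word>>22) & 0x1ff = 498  ←
addr_hi [16+:6] = (word>>16) & 0x3f = 18
tag [12+:4] = (word>>12) & 0xf = 10
chan [0+:12] = (word>>0) & 0xfff = 3531
seq signed 9b, MSB=1: 498 - 512 = -14

-14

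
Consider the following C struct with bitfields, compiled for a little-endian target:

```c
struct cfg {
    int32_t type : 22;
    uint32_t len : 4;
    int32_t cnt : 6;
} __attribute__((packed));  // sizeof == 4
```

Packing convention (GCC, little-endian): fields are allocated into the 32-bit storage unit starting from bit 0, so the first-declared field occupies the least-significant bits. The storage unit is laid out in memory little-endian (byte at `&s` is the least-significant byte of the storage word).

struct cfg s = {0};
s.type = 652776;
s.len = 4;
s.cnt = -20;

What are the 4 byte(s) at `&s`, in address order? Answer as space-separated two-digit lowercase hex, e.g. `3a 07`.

e8 f5 09 b1

[0+:22] type=652776 & 0x3fffff = 0x9f5e8; word=0x0009f5e8
[22+:4] len=4 & 0xf = 0x4; word=0x0109f5e8
[26+:6] cnt=-20 & 0x3f = 0x2c; word=0xb109f5e8
word = 0xb109f5e8 → little-endian bytes:
  [0]=0xe8  [1]=0xf5  [2]=0x09  [3]=0xb1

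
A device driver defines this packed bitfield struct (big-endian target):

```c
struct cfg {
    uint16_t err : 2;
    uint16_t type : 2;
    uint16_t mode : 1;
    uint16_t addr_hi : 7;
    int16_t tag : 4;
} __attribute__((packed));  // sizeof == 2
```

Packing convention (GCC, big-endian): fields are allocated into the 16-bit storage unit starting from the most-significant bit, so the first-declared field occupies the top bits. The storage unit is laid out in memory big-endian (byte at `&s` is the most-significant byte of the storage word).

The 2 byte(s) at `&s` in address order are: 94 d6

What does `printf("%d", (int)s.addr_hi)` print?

77

[0]=0x94 [1]=0xd6 (big-endian) → word 0x94d6
err:2 @ bit 14 → (0x94d6>>14)&0x3 = 0x2
type:2 @ bit 12 → (0x94d6>>12)&0x3 = 0x1
mode:1 @ bit 11 → (0x94d6>>11)&0x1 = 0x0
addr_hi:7 @ bit 4 → (0x94d6>>4)&0x7f = 0x4d  ←
tag:4 @ bit 0 → (0x94d6>>0)&0xf = 0x6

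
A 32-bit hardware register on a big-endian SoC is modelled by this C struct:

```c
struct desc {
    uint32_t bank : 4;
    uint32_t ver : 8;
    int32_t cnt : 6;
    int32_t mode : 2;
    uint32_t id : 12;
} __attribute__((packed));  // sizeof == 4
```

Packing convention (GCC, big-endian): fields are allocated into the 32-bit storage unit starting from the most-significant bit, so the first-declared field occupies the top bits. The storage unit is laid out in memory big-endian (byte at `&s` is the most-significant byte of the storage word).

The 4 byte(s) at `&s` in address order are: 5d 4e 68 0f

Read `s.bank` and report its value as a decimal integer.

5

[0]=0x5d [1]=0x4e [2]=0x68 [3]=0x0f (big-endian) → word 0x5d4e680f
bank:4 @ bit 28 → (0x5d4e680f>>28)&0xf = 0x5  ←
ver:8 @ bit 20 → (0x5d4e680f>>20)&0xff = 0xd4
cnt:6 @ bit 14 → (0x5d4e680f>>14)&0x3f = 0x39
mode:2 @ bit 12 → (0x5d4e680f>>12)&0x3 = 0x2
id:12 @ bit 0 → (0x5d4e680f>>0)&0xfff = 0x80f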